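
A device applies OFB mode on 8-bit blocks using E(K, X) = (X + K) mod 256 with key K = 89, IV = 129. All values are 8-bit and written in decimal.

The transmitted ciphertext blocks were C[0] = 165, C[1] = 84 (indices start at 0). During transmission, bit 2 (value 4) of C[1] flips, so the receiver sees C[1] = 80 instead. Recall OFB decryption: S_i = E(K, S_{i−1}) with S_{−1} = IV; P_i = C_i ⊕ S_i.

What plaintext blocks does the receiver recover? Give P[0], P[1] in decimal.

Only C[1] changed, to 80. In OFB, a change in C_i flips the same bit in P_i only; the keystream is unaffected. Decrypting the received ciphertext:
P[0]: S = E(K, 129) = 218; 165 ⊕ 218 = 127.
P[1]: S = E(K, 218) = 51; 80 ⊕ 51 = 99.
Blocks that differ from the original plaintext: P[1].

P[0] = 127, P[1] = 99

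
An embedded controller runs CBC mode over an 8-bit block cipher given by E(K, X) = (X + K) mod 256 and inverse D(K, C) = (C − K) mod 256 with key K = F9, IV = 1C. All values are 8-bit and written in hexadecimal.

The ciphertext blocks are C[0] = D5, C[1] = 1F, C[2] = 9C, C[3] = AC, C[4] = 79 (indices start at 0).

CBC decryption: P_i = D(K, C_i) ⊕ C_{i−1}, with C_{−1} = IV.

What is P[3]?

P[3]: D(K, AC) = B3; B3 ⊕ 9C = 2F.

P[3] = 2F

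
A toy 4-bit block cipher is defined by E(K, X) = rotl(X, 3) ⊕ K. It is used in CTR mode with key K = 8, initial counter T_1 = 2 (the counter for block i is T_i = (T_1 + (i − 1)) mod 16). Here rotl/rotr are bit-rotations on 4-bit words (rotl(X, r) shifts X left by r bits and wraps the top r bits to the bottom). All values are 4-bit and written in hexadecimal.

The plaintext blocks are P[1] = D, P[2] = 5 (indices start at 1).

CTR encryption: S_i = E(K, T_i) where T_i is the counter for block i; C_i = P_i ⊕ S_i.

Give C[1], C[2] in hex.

C[1] = 4, C[2] = 4

C[1]: T = 2, S = E(K, T) = 9; D ⊕ 9 = 4.
C[2]: T = 3, S = E(K, T) = 1; 5 ⊕ 1 = 4.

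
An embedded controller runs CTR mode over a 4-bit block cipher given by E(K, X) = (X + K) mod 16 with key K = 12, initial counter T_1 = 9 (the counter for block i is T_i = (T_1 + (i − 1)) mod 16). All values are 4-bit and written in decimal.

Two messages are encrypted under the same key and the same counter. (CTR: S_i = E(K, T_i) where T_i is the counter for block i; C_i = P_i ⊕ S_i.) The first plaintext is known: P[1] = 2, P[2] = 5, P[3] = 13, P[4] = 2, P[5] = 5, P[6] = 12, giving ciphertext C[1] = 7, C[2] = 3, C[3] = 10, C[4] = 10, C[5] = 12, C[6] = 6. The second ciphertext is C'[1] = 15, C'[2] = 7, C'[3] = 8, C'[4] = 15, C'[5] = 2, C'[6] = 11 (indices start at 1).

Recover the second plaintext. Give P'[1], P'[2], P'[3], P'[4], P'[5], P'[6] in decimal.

In CTR with a reused counter, both messages share the same keystream S_i, so C_i ⊕ C'_i = P_i ⊕ P'_i and thus P'_i = P_i ⊕ C_i ⊕ C'_i.
P'[1]: 2 ⊕ 7 ⊕ 15 = 10.
P'[2]: 5 ⊕ 3 ⊕ 7 = 1.
P'[3]: 13 ⊕ 10 ⊕ 8 = 15.
P'[4]: 2 ⊕ 10 ⊕ 15 = 7.
P'[5]: 5 ⊕ 12 ⊕ 2 = 11.
P'[6]: 12 ⊕ 6 ⊕ 11 = 1.

P'[1] = 10, P'[2] = 1, P'[3] = 15, P'[4] = 7, P'[5] = 11, P'[6] = 1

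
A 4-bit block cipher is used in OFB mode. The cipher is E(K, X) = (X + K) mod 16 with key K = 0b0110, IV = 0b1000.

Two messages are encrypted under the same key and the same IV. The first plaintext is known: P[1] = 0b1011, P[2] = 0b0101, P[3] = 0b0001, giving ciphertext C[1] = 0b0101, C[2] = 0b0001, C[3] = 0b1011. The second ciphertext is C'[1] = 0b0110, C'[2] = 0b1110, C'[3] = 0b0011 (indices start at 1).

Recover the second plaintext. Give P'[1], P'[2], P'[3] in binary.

In OFB with a reused IV, both messages share the same keystream S_i, so C_i ⊕ C'_i = P_i ⊕ P'_i and thus P'_i = P_i ⊕ C_i ⊕ C'_i.
P'[1]: 0b1011 ⊕ 0b0101 ⊕ 0b0110 = 0b1000.
P'[2]: 0b0101 ⊕ 0b0001 ⊕ 0b1110 = 0b1010.
P'[3]: 0b0001 ⊕ 0b1011 ⊕ 0b0011 = 0b1001.

P'[1] = 0b1000, P'[2] = 0b1010, P'[3] = 0b1001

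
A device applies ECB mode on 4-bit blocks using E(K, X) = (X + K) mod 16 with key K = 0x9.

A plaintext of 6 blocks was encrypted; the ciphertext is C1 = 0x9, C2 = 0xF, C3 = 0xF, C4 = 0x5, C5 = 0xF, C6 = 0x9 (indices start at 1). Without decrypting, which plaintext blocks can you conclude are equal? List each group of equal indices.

P1 = P6; P2 = P3 = P5

ECB encrypts each block independently with the same key, so equal ciphertext blocks imply equal plaintext blocks.
C1 = C6 = 0x9, so P1 = P6.
C2 = C3 = C5 = 0xF, so P2 = P3 = P5.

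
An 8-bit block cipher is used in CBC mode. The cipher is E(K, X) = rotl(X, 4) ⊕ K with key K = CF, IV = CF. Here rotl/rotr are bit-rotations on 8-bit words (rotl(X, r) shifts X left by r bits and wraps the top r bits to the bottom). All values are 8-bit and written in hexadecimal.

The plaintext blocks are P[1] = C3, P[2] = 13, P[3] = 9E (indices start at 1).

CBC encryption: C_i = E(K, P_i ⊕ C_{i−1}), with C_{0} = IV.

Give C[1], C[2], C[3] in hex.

C[1] = 0F, C[2] = 0E, C[3] = C6

C[1]: P[1] ⊕ CF = 0C; E(K, 0C) = 0F.
C[2]: P[2] ⊕ 0F = 1C; E(K, 1C) = 0E.
C[3]: P[3] ⊕ 0E = 90; E(K, 90) = C6.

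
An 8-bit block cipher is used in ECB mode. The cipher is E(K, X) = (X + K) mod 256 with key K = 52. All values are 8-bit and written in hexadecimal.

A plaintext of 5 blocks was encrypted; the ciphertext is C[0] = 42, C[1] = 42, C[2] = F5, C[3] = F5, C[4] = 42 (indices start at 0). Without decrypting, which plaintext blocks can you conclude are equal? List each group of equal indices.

P[0] = P[1] = P[4]; P[2] = P[3]

ECB encrypts each block independently with the same key, so equal ciphertext blocks imply equal plaintext blocks.
C[0] = C[1] = C[4] = 42, so P[0] = P[1] = P[4].
C[2] = C[3] = F5, so P[2] = P[3].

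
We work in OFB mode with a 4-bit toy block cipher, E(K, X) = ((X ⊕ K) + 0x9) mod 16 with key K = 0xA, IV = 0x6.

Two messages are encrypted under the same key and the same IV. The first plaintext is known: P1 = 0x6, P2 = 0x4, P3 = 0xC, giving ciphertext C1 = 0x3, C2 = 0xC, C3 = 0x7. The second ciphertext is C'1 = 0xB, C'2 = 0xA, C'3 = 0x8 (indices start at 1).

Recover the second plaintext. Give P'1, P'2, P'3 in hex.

In OFB with a reused IV, both messages share the same keystream S_i, so C_i ⊕ C'_i = P_i ⊕ P'_i and thus P'_i = P_i ⊕ C_i ⊕ C'_i.
P'1: 0x6 ⊕ 0x3 ⊕ 0xB = 0xE.
P'2: 0x4 ⊕ 0xC ⊕ 0xA = 0x2.
P'3: 0xC ⊕ 0x7 ⊕ 0x8 = 0x3.

P'1 = 0xE, P'2 = 0x2, P'3 = 0x3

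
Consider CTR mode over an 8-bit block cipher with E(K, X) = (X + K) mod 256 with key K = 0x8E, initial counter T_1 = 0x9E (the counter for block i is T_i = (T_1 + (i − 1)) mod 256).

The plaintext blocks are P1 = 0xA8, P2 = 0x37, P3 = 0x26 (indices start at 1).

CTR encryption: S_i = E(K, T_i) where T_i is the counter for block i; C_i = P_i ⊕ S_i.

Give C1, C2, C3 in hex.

C1 = 0x84, C2 = 0x1A, C3 = 0x08

C1: T = 0x9E, S = E(K, T) = 0x2C; 0xA8 ⊕ 0x2C = 0x84.
C2: T = 0x9F, S = E(K, T) = 0x2D; 0x37 ⊕ 0x2D = 0x1A.
C3: T = 0xA0, S = E(K, T) = 0x2E; 0x26 ⊕ 0x2E = 0x08.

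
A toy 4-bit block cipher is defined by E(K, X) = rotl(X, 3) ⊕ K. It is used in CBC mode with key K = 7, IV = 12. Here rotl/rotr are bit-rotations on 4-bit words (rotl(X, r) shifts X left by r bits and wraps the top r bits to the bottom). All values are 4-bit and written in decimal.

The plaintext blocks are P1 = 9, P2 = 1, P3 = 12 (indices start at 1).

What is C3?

C3 = 9

CBC encryption: C_i = E(K, P_i ⊕ C_{i−1}), with C_{0} = IV.
C1: P1 ⊕ 12 = 5; E(K, 5) = 13.
C2: P2 ⊕ 13 = 12; E(K, 12) = 1.
C3: P3 ⊕ 1 = 13; E(K, 13) = 9.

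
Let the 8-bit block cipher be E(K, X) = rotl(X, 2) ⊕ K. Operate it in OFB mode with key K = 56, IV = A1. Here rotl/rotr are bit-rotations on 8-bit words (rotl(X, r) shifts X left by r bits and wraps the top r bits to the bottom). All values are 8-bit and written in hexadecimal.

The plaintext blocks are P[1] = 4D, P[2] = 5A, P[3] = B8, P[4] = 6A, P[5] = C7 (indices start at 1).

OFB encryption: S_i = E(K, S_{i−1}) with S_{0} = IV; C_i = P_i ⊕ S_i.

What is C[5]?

C[1]: S = E(K, A1) = D0; 4D ⊕ D0 = 9D.
C[2]: S = E(K, D0) = 15; 5A ⊕ 15 = 4F.
C[3]: S = E(K, 15) = 02; B8 ⊕ 02 = BA.
C[4]: S = E(K, 02) = 5E; 6A ⊕ 5E = 34.
C[5]: S = E(K, 5E) = 2F; C7 ⊕ 2F = E8.

C[5] = E8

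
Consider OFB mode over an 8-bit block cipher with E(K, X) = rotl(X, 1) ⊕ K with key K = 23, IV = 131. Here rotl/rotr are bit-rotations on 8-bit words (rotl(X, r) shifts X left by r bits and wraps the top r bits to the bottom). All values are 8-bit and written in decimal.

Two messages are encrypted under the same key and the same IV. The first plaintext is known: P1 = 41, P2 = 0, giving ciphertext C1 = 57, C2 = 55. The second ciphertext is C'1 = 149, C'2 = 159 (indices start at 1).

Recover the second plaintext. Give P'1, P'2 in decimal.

In OFB with a reused IV, both messages share the same keystream S_i, so C_i ⊕ C'_i = P_i ⊕ P'_i and thus P'_i = P_i ⊕ C_i ⊕ C'_i.
P'1: 41 ⊕ 57 ⊕ 149 = 133.
P'2: 0 ⊕ 55 ⊕ 159 = 168.

P'1 = 133, P'2 = 168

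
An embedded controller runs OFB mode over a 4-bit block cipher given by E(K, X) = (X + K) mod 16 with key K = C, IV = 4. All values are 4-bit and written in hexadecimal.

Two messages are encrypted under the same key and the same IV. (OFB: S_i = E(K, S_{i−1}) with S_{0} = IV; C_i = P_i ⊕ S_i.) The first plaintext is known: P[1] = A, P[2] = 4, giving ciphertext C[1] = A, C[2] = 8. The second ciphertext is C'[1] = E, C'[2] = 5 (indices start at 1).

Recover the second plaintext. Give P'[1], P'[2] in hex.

In OFB with a reused IV, both messages share the same keystream S_i, so C_i ⊕ C'_i = P_i ⊕ P'_i and thus P'_i = P_i ⊕ C_i ⊕ C'_i.
P'[1]: A ⊕ A ⊕ E = E.
P'[2]: 4 ⊕ 8 ⊕ 5 = 9.

P'[1] = E, P'[2] = 9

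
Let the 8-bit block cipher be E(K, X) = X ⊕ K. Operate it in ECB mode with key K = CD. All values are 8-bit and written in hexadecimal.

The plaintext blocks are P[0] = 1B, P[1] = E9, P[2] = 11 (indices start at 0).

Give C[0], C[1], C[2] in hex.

C[0] = D6, C[1] = 24, C[2] = DC

ECB encryption: C_i = E(K, P_i).
C[0]: E(K, 1B) = D6.
C[1]: E(K, E9) = 24.
C[2]: E(K, 11) = DC.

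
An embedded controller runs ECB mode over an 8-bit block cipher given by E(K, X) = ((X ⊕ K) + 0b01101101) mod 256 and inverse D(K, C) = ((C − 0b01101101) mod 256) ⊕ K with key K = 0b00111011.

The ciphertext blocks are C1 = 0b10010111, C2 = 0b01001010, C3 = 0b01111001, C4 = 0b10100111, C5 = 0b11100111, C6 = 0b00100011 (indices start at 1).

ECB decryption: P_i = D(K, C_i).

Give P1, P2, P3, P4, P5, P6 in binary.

P1 = 0b00010001, P2 = 0b11100110, P3 = 0b00110111, P4 = 0b00000001, P5 = 0b01000001, P6 = 0b10001101

P1: D(K, 0b10010111) = 0b00010001.
P2: D(K, 0b01001010) = 0b11100110.
P3: D(K, 0b01111001) = 0b00110111.
P4: D(K, 0b10100111) = 0b00000001.
P5: D(K, 0b11100111) = 0b01000001.
P6: D(K, 0b00100011) = 0b10001101.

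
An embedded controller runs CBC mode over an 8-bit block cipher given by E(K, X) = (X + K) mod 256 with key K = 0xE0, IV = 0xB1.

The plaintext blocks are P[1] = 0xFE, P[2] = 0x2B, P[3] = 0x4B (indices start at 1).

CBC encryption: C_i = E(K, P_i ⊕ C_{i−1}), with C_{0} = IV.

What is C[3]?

C[3] = 0x8F

C[1]: P[1] ⊕ 0xB1 = 0x4F; E(K, 0x4F) = 0x2F.
C[2]: P[2] ⊕ 0x2F = 0x04; E(K, 0x04) = 0xE4.
C[3]: P[3] ⊕ 0xE4 = 0xAF; E(K, 0xAF) = 0x8F.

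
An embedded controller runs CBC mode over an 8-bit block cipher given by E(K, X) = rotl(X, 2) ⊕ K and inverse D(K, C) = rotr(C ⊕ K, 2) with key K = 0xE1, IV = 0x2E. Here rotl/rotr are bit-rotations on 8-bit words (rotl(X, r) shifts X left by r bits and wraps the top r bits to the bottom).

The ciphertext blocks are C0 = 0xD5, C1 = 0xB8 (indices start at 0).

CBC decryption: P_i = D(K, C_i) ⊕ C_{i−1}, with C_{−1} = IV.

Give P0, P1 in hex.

P0 = 0x23, P1 = 0x83

P0: D(K, 0xD5) = 0x0D; 0x0D ⊕ 0x2E = 0x23.
P1: D(K, 0xB8) = 0x56; 0x56 ⊕ 0xD5 = 0x83.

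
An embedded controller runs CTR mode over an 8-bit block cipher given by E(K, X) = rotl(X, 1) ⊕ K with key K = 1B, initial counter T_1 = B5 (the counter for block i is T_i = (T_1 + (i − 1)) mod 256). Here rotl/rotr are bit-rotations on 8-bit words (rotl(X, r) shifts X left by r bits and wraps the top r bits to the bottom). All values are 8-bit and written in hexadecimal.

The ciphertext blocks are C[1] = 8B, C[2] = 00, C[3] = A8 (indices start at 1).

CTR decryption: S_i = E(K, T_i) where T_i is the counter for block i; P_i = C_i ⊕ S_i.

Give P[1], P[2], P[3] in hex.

P[1] = FB, P[2] = 76, P[3] = DC

P[1]: T = B5, S = E(K, T) = 70; 8B ⊕ 70 = FB.
P[2]: T = B6, S = E(K, T) = 76; 00 ⊕ 76 = 76.
P[3]: T = B7, S = E(K, T) = 74; A8 ⊕ 74 = DC.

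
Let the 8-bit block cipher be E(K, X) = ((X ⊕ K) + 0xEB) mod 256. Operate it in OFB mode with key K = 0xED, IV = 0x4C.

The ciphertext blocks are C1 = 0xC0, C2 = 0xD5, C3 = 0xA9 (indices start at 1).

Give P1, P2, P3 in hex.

OFB decryption: S_i = E(K, S_{i−1}) with S_{0} = IV; P_i = C_i ⊕ S_i.
P1: S = E(K, 0x4C) = 0x8C; 0xC0 ⊕ 0x8C = 0x4C.
P2: S = E(K, 0x8C) = 0x4C; 0xD5 ⊕ 0x4C = 0x99.
P3: S = E(K, 0x4C) = 0x8C; 0xA9 ⊕ 0x8C = 0x25.

P1 = 0x4C, P2 = 0x99, P3 = 0x25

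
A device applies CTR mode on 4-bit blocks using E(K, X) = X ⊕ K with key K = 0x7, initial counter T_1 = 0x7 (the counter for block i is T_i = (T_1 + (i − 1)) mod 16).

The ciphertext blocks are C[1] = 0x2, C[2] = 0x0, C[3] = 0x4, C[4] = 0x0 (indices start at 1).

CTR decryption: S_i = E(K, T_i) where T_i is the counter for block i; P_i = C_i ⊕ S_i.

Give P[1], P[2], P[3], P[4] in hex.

P[1] = 0x2, P[2] = 0xF, P[3] = 0xA, P[4] = 0xD

P[1]: T = 0x7, S = E(K, T) = 0x0; 0x2 ⊕ 0x0 = 0x2.
P[2]: T = 0x8, S = E(K, T) = 0xF; 0x0 ⊕ 0xF = 0xF.
P[3]: T = 0x9, S = E(K, T) = 0xE; 0x4 ⊕ 0xE = 0xA.
P[4]: T = 0xA, S = E(K, T) = 0xD; 0x0 ⊕ 0xD = 0xD.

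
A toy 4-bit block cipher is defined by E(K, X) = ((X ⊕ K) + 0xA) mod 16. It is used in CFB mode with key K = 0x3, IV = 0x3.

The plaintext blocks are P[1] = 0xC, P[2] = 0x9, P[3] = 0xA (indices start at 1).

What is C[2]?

CFB encryption: C_i = P_i ⊕ E(K, C_{i−1}), with C_{0} = IV.
C[1]: E(K, 0x3) = 0xA; 0xC ⊕ 0xA = 0x6.
C[2]: E(K, 0x6) = 0xF; 0x9 ⊕ 0xF = 0x6.

C[2] = 0x6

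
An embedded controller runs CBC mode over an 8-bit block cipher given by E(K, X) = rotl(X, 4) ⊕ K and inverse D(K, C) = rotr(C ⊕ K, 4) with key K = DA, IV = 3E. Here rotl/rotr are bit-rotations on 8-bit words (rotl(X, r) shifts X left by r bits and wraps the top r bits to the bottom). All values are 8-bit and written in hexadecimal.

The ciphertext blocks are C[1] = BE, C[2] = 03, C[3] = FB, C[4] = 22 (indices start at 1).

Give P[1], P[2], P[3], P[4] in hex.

CBC decryption: P_i = D(K, C_i) ⊕ C_{i−1}, with C_{0} = IV.
P[1]: D(K, BE) = 46; 46 ⊕ 3E = 78.
P[2]: D(K, 03) = 9D; 9D ⊕ BE = 23.
P[3]: D(K, FB) = 12; 12 ⊕ 03 = 11.
P[4]: D(K, 22) = 8F; 8F ⊕ FB = 74.

P[1] = 78, P[2] = 23, P[3] = 11, P[4] = 74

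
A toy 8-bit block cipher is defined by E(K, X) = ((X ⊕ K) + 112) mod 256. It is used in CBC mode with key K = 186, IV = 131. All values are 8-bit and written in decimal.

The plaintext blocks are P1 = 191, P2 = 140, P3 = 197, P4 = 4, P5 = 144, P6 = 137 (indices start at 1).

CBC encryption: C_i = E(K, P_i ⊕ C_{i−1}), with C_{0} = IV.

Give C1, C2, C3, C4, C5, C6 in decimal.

C1: P1 ⊕ 131 = 60; E(K, 60) = 246.
C2: P2 ⊕ 246 = 122; E(K, 122) = 48.
C3: P3 ⊕ 48 = 245; E(K, 245) = 191.
C4: P4 ⊕ 191 = 187; E(K, 187) = 113.
C5: P5 ⊕ 113 = 225; E(K, 225) = 203.
C6: P6 ⊕ 203 = 66; E(K, 66) = 104.

C1 = 246, C2 = 48, C3 = 191, C4 = 113, C5 = 203, C6 = 104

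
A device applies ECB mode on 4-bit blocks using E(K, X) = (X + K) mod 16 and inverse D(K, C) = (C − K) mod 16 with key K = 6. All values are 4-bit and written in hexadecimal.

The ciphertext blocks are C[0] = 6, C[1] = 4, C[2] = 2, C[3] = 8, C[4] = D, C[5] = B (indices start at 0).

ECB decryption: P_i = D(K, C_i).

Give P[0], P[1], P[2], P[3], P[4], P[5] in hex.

P[0]: D(K, 6) = 0.
P[1]: D(K, 4) = E.
P[2]: D(K, 2) = C.
P[3]: D(K, 8) = 2.
P[4]: D(K, D) = 7.
P[5]: D(K, B) = 5.

P[0] = 0, P[1] = E, P[2] = C, P[3] = 2, P[4] = 7, P[5] = 5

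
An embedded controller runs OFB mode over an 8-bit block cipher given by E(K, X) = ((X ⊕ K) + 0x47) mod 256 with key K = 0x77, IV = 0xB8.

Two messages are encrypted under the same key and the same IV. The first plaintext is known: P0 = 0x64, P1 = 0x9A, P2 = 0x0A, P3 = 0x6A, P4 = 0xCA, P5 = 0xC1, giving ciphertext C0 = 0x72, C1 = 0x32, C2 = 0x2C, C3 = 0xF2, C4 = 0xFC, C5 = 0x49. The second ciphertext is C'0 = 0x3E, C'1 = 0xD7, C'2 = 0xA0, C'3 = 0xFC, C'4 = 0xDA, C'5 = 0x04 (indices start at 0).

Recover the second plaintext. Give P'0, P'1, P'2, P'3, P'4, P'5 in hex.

P'0 = 0x28, P'1 = 0x7F, P'2 = 0x86, P'3 = 0x64, P'4 = 0xEC, P'5 = 0x8C

In OFB with a reused IV, both messages share the same keystream S_i, so C_i ⊕ C'_i = P_i ⊕ P'_i and thus P'_i = P_i ⊕ C_i ⊕ C'_i.
P'0: 0x64 ⊕ 0x72 ⊕ 0x3E = 0x28.
P'1: 0x9A ⊕ 0x32 ⊕ 0xD7 = 0x7F.
P'2: 0x0A ⊕ 0x2C ⊕ 0xA0 = 0x86.
P'3: 0x6A ⊕ 0xF2 ⊕ 0xFC = 0x64.
P'4: 0xCA ⊕ 0xFC ⊕ 0xDA = 0xEC.
P'5: 0xC1 ⊕ 0x49 ⊕ 0x04 = 0x8C.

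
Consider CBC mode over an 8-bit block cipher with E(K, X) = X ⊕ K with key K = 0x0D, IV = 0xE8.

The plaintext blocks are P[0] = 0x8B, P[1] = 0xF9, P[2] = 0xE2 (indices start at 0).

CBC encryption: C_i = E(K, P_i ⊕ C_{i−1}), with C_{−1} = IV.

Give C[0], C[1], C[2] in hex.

C[0]: P[0] ⊕ 0xE8 = 0x63; E(K, 0x63) = 0x6E.
C[1]: P[1] ⊕ 0x6E = 0x97; E(K, 0x97) = 0x9A.
C[2]: P[2] ⊕ 0x9A = 0x78; E(K, 0x78) = 0x75.

C[0] = 0x6E, C[1] = 0x9A, C[2] = 0x75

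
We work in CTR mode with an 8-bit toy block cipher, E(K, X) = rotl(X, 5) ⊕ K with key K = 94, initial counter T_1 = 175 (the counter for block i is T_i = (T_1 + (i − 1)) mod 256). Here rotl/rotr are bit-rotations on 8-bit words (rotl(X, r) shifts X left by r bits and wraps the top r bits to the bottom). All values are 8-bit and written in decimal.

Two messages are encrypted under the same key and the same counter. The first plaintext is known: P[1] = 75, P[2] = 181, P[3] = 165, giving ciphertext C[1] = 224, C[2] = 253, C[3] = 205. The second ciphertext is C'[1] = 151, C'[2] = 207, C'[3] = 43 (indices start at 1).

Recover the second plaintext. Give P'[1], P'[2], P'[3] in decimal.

In CTR with a reused counter, both messages share the same keystream S_i, so C_i ⊕ C'_i = P_i ⊕ P'_i and thus P'_i = P_i ⊕ C_i ⊕ C'_i.
P'[1]: 75 ⊕ 224 ⊕ 151 = 60.
P'[2]: 181 ⊕ 253 ⊕ 207 = 135.
P'[3]: 165 ⊕ 205 ⊕ 43 = 67.

P'[1] = 60, P'[2] = 135, P'[3] = 67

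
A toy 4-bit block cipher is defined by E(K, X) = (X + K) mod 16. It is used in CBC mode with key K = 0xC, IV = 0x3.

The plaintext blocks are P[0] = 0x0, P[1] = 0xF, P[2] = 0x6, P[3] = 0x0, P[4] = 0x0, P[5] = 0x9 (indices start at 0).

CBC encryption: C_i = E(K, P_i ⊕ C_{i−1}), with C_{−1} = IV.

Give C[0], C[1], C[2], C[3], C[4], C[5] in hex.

C[0]: P[0] ⊕ 0x3 = 0x3; E(K, 0x3) = 0xF.
C[1]: P[1] ⊕ 0xF = 0x0; E(K, 0x0) = 0xC.
C[2]: P[2] ⊕ 0xC = 0xA; E(K, 0xA) = 0x6.
C[3]: P[3] ⊕ 0x6 = 0x6; E(K, 0x6) = 0x2.
C[4]: P[4] ⊕ 0x2 = 0x2; E(K, 0x2) = 0xE.
C[5]: P[5] ⊕ 0xE = 0x7; E(K, 0x7) = 0x3.

C[0] = 0xF, C[1] = 0xC, C[2] = 0x6, C[3] = 0x2, C[4] = 0xE, C[5] = 0x3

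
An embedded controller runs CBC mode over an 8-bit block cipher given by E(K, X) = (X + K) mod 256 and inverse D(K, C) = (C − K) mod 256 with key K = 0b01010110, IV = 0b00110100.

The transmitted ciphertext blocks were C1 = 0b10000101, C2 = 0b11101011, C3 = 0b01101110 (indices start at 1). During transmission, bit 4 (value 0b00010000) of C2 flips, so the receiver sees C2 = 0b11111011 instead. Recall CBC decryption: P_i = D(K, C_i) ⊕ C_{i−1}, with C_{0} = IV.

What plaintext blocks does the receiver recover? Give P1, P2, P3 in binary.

P1 = 0b00011011, P2 = 0b00100000, P3 = 0b11100011

Only C2 changed, to 0b11111011. In CBC, a change in C_i garbles P_i and flips the same bit in P_{i+1}. Decrypting the received ciphertext:
P1: D(K, 0b10000101) = 0b00101111; 0b00101111 ⊕ 0b00110100 = 0b00011011.
P2: D(K, 0b11111011) = 0b10100101; 0b10100101 ⊕ 0b10000101 = 0b00100000.
P3: D(K, 0b01101110) = 0b00011000; 0b00011000 ⊕ 0b11111011 = 0b11100011.
Blocks that differ from the original plaintext: P2, P3.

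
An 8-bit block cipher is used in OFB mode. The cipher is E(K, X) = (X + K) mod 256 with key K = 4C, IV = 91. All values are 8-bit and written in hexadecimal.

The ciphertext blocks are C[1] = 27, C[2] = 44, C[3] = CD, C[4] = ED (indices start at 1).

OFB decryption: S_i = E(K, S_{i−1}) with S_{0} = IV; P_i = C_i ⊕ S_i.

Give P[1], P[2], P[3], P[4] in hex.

P[1]: S = E(K, 91) = DD; 27 ⊕ DD = FA.
P[2]: S = E(K, DD) = 29; 44 ⊕ 29 = 6D.
P[3]: S = E(K, 29) = 75; CD ⊕ 75 = B8.
P[4]: S = E(K, 75) = C1; ED ⊕ C1 = 2C.

P[1] = FA, P[2] = 6D, P[3] = B8, P[4] = 2C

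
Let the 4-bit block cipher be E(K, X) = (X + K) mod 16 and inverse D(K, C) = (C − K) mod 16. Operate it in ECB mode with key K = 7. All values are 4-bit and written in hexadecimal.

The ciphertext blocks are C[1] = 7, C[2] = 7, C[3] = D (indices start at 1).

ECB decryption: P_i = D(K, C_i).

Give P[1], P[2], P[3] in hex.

P[1]: D(K, 7) = 0.
P[2]: D(K, 7) = 0.
P[3]: D(K, D) = 6.

P[1] = 0, P[2] = 0, P[3] = 6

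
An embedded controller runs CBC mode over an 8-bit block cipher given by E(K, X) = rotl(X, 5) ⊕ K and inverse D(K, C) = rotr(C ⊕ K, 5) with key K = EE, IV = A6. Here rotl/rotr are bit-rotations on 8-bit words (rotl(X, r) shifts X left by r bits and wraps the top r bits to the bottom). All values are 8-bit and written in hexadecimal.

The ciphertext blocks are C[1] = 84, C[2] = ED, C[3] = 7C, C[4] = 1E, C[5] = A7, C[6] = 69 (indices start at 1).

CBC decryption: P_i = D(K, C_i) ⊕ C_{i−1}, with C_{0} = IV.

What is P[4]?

P[4] = FB

P[4]: D(K, 1E) = 87; 87 ⊕ 7C = FB.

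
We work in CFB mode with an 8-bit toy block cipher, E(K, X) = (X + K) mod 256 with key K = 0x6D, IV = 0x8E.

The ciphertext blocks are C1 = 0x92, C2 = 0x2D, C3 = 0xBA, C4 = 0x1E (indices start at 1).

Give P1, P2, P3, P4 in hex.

CFB decryption: P_i = C_i ⊕ E(K, C_{i−1}), with C_{0} = IV.
P1: E(K, 0x8E) = 0xFB; 0x92 ⊕ 0xFB = 0x69.
P2: E(K, 0x92) = 0xFF; 0x2D ⊕ 0xFF = 0xD2.
P3: E(K, 0x2D) = 0x9A; 0xBA ⊕ 0x9A = 0x20.
P4: E(K, 0xBA) = 0x27; 0x1E ⊕ 0x27 = 0x39.

P1 = 0x69, P2 = 0xD2, P3 = 0x20, P4 = 0x39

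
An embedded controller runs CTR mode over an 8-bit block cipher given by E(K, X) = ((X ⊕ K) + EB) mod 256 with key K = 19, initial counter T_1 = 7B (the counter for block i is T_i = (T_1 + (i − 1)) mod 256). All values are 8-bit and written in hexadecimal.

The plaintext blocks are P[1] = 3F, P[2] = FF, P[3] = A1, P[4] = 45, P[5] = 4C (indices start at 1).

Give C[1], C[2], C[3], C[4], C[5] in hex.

CTR encryption: S_i = E(K, T_i) where T_i is the counter for block i; C_i = P_i ⊕ S_i.
C[1]: T = 7B, S = E(K, T) = 4D; 3F ⊕ 4D = 72.
C[2]: T = 7C, S = E(K, T) = 50; FF ⊕ 50 = AF.
C[3]: T = 7D, S = E(K, T) = 4F; A1 ⊕ 4F = EE.
C[4]: T = 7E, S = E(K, T) = 52; 45 ⊕ 52 = 17.
C[5]: T = 7F, S = E(K, T) = 51; 4C ⊕ 51 = 1D.

C[1] = 72, C[2] = AF, C[3] = EE, C[4] = 17, C[5] = 1D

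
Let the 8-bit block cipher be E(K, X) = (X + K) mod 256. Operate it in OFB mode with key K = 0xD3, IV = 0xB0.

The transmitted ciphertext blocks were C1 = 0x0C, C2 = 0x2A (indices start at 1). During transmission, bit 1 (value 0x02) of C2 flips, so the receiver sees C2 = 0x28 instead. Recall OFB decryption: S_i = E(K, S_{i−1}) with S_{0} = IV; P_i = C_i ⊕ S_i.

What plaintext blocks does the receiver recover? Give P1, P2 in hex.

Only C2 changed, to 0x28. In OFB, a change in C_i flips the same bit in P_i only; the keystream is unaffected. Decrypting the received ciphertext:
P1: S = E(K, 0xB0) = 0x83; 0x0C ⊕ 0x83 = 0x8F.
P2: S = E(K, 0x83) = 0x56; 0x28 ⊕ 0x56 = 0x7E.
Blocks that differ from the original plaintext: P2.

P1 = 0x8F, P2 = 0x7E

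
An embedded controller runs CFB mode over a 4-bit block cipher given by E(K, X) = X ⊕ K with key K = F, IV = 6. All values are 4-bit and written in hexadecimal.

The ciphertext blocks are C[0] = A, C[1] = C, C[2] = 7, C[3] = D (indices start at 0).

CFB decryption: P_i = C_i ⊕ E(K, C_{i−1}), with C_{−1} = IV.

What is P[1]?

P[1]: E(K, A) = 5; C ⊕ 5 = 9.

P[1] = 9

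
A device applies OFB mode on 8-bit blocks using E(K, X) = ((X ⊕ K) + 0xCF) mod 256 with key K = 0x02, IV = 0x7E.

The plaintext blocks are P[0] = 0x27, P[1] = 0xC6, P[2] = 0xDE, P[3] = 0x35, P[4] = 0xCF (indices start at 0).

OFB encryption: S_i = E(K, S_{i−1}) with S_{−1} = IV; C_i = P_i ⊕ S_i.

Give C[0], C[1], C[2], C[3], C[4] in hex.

C[0]: S = E(K, 0x7E) = 0x4B; 0x27 ⊕ 0x4B = 0x6C.
C[1]: S = E(K, 0x4B) = 0x18; 0xC6 ⊕ 0x18 = 0xDE.
C[2]: S = E(K, 0x18) = 0xE9; 0xDE ⊕ 0xE9 = 0x37.
C[3]: S = E(K, 0xE9) = 0xBA; 0x35 ⊕ 0xBA = 0x8F.
C[4]: S = E(K, 0xBA) = 0x87; 0xCF ⊕ 0x87 = 0x48.

C[0] = 0x6C, C[1] = 0xDE, C[2] = 0x37, C[3] = 0x8F, C[4] = 0x48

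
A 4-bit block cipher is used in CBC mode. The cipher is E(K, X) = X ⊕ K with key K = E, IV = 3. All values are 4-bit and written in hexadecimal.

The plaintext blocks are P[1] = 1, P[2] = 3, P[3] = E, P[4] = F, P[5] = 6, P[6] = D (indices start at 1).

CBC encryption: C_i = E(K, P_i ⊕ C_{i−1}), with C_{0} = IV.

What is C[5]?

C[5] = 8

C[1]: P[1] ⊕ 3 = 2; E(K, 2) = C.
C[2]: P[2] ⊕ C = F; E(K, F) = 1.
C[3]: P[3] ⊕ 1 = F; E(K, F) = 1.
C[4]: P[4] ⊕ 1 = E; E(K, E) = 0.
C[5]: P[5] ⊕ 0 = 6; E(K, 6) = 8.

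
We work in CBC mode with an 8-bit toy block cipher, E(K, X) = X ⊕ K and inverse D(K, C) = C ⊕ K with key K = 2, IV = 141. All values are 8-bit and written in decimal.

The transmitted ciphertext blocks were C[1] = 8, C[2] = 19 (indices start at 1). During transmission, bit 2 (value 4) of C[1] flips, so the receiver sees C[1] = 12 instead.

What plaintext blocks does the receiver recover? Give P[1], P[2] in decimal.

P[1] = 131, P[2] = 29

CBC decryption: P_i = D(K, C_i) ⊕ C_{i−1}, with C_{0} = IV.
Only C[1] changed, to 12. In CBC, a change in C_i garbles P_i and flips the same bit in P_{i+1}. Decrypting the received ciphertext:
P[1]: D(K, 12) = 14; 14 ⊕ 141 = 131.
P[2]: D(K, 19) = 17; 17 ⊕ 12 = 29.
Blocks that differ from the original plaintext: P[1], P[2].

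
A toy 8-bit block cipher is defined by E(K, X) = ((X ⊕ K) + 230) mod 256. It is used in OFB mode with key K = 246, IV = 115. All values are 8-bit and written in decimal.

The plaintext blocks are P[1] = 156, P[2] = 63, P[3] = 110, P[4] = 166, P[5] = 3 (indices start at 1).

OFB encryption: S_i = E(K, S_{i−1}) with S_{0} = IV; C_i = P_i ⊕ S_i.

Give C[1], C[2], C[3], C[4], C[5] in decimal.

C[1]: S = E(K, 115) = 107; 156 ⊕ 107 = 247.
C[2]: S = E(K, 107) = 131; 63 ⊕ 131 = 188.
C[3]: S = E(K, 131) = 91; 110 ⊕ 91 = 53.
C[4]: S = E(K, 91) = 147; 166 ⊕ 147 = 53.
C[5]: S = E(K, 147) = 75; 3 ⊕ 75 = 72.

C[1] = 247, C[2] = 188, C[3] = 53, C[4] = 53, C[5] = 72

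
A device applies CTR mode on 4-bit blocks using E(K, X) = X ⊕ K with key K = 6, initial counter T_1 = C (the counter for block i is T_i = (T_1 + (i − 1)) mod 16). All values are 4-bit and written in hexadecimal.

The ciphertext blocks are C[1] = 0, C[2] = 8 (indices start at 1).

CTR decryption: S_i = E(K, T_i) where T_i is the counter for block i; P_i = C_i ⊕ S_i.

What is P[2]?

P[2]: T = D, S = E(K, T) = B; 8 ⊕ B = 3.

P[2] = 3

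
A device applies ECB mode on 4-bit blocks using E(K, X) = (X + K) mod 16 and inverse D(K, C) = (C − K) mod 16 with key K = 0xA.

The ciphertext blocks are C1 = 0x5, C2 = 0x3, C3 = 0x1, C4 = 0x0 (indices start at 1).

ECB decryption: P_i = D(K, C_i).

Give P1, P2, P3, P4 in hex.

P1: D(K, 0x5) = 0xB.
P2: D(K, 0x3) = 0x9.
P3: D(K, 0x1) = 0x7.
P4: D(K, 0x0) = 0x6.

P1 = 0xB, P2 = 0x9, P3 = 0x7, P4 = 0x6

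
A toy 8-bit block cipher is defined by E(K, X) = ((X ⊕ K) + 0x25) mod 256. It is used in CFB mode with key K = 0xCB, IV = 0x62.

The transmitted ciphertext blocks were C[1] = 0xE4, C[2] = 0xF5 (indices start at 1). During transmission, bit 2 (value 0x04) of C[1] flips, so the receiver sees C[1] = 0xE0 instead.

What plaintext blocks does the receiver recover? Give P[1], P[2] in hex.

CFB decryption: P_i = C_i ⊕ E(K, C_{i−1}), with C_{0} = IV.
Only C[1] changed, to 0xE0. In CFB, a change in C_i flips the same bit in P_i and garbles P_{i+1}. Decrypting the received ciphertext:
P[1]: E(K, 0x62) = 0xCE; 0xE0 ⊕ 0xCE = 0x2E.
P[2]: E(K, 0xE0) = 0x50; 0xF5 ⊕ 0x50 = 0xA5.
Blocks that differ from the original plaintext: P[1], P[2].

P[1] = 0x2E, P[2] = 0xA5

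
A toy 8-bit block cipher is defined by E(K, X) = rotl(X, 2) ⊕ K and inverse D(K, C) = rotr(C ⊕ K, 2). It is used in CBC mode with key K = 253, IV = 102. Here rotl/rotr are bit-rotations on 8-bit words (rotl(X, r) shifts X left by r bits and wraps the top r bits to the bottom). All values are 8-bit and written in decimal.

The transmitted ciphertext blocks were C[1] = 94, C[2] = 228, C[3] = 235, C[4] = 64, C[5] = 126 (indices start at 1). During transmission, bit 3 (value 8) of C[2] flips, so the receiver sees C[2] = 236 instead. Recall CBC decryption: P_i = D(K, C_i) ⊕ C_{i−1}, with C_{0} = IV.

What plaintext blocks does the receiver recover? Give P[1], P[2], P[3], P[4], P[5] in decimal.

P[1] = 142, P[2] = 26, P[3] = 105, P[4] = 132, P[5] = 160

Only C[2] changed, to 236. In CBC, a change in C_i garbles P_i and flips the same bit in P_{i+1}. Decrypting the received ciphertext:
P[1]: D(K, 94) = 232; 232 ⊕ 102 = 142.
P[2]: D(K, 236) = 68; 68 ⊕ 94 = 26.
P[3]: D(K, 235) = 133; 133 ⊕ 236 = 105.
P[4]: D(K, 64) = 111; 111 ⊕ 235 = 132.
P[5]: D(K, 126) = 224; 224 ⊕ 64 = 160.
Blocks that differ from the original plaintext: P[2], P[3].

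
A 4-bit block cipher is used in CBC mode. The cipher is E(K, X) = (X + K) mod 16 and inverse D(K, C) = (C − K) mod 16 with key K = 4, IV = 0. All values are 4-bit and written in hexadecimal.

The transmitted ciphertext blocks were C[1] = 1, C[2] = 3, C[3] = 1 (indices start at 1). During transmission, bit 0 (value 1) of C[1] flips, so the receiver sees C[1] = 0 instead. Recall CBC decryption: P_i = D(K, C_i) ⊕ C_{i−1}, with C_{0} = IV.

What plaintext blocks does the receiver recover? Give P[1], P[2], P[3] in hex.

P[1] = C, P[2] = F, P[3] = E

Only C[1] changed, to 0. In CBC, a change in C_i garbles P_i and flips the same bit in P_{i+1}. Decrypting the received ciphertext:
P[1]: D(K, 0) = C; C ⊕ 0 = C.
P[2]: D(K, 3) = F; F ⊕ 0 = F.
P[3]: D(K, 1) = D; D ⊕ 3 = E.
Blocks that differ from the original plaintext: P[1], P[2].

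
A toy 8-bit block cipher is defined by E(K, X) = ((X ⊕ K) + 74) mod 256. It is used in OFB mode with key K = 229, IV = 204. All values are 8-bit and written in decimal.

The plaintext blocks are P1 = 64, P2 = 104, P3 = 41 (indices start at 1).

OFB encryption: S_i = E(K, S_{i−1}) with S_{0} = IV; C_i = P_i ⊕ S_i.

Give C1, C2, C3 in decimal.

C1 = 51, C2 = 136, C3 = 102

C1: S = E(K, 204) = 115; 64 ⊕ 115 = 51.
C2: S = E(K, 115) = 224; 104 ⊕ 224 = 136.
C3: S = E(K, 224) = 79; 41 ⊕ 79 = 102.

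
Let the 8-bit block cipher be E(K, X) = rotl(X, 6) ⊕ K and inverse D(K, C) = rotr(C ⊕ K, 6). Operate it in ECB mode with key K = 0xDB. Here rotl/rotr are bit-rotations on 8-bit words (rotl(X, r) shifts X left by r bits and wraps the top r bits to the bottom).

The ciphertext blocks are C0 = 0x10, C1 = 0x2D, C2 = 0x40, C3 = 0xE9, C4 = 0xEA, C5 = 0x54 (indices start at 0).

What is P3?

ECB decryption: P_i = D(K, C_i).
P3: D(K, 0xE9) = 0xC8.

P3 = 0xC8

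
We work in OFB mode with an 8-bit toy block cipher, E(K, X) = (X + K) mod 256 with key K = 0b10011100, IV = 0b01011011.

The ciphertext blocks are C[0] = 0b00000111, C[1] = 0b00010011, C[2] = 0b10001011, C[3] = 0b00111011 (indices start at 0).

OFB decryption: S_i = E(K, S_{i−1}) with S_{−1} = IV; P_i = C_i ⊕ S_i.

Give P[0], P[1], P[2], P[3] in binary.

P[0] = 0b11110000, P[1] = 0b10000000, P[2] = 0b10100100, P[3] = 0b11110000

P[0]: S = E(K, 0b01011011) = 0b11110111; 0b00000111 ⊕ 0b11110111 = 0b11110000.
P[1]: S = E(K, 0b11110111) = 0b10010011; 0b00010011 ⊕ 0b10010011 = 0b10000000.
P[2]: S = E(K, 0b10010011) = 0b00101111; 0b10001011 ⊕ 0b00101111 = 0b10100100.
P[3]: S = E(K, 0b00101111) = 0b11001011; 0b00111011 ⊕ 0b11001011 = 0b11110000.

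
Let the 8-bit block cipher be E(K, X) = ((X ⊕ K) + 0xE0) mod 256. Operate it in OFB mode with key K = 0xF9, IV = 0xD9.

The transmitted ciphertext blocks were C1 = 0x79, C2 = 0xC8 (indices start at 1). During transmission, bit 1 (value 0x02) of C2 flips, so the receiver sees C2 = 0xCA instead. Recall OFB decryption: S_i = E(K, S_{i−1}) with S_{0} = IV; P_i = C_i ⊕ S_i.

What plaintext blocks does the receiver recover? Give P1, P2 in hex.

P1 = 0x79, P2 = 0x13

Only C2 changed, to 0xCA. In OFB, a change in C_i flips the same bit in P_i only; the keystream is unaffected. Decrypting the received ciphertext:
P1: S = E(K, 0xD9) = 0x00; 0x79 ⊕ 0x00 = 0x79.
P2: S = E(K, 0x00) = 0xD9; 0xCA ⊕ 0xD9 = 0x13.
Blocks that differ from the original plaintext: P2.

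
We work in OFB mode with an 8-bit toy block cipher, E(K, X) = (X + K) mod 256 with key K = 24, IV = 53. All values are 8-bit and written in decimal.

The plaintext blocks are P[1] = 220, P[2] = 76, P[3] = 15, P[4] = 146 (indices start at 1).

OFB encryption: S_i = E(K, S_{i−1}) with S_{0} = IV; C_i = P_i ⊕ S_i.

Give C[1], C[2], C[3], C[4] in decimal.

C[1]: S = E(K, 53) = 77; 220 ⊕ 77 = 145.
C[2]: S = E(K, 77) = 101; 76 ⊕ 101 = 41.
C[3]: S = E(K, 101) = 125; 15 ⊕ 125 = 114.
C[4]: S = E(K, 125) = 149; 146 ⊕ 149 = 7.

C[1] = 145, C[2] = 41, C[3] = 114, C[4] = 7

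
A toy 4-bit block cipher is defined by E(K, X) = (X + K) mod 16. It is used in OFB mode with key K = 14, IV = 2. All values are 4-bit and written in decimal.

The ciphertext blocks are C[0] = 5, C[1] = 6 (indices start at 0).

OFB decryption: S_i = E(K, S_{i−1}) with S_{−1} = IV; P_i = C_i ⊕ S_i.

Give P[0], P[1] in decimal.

P[0] = 5, P[1] = 8

P[0]: S = E(K, 2) = 0; 5 ⊕ 0 = 5.
P[1]: S = E(K, 0) = 14; 6 ⊕ 14 = 8.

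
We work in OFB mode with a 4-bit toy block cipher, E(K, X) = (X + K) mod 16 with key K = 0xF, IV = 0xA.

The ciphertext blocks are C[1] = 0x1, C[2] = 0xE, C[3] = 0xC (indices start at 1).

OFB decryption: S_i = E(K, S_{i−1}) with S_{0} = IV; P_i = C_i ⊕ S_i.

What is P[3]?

P[3] = 0xB

P[1]: S = E(K, 0xA) = 0x9; 0x1 ⊕ 0x9 = 0x8.
P[2]: S = E(K, 0x9) = 0x8; 0xE ⊕ 0x8 = 0x6.
P[3]: S = E(K, 0x8) = 0x7; 0xC ⊕ 0x7 = 0xB.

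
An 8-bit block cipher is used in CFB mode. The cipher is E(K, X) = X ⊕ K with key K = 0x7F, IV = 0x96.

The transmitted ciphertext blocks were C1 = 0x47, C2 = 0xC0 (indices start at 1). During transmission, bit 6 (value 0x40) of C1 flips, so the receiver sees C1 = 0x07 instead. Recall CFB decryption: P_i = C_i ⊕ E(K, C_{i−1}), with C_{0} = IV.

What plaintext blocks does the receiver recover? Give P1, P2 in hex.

P1 = 0xEE, P2 = 0xB8

Only C1 changed, to 0x07. In CFB, a change in C_i flips the same bit in P_i and garbles P_{i+1}. Decrypting the received ciphertext:
P1: E(K, 0x96) = 0xE9; 0x07 ⊕ 0xE9 = 0xEE.
P2: E(K, 0x07) = 0x78; 0xC0 ⊕ 0x78 = 0xB8.
Blocks that differ from the original plaintext: P1, P2.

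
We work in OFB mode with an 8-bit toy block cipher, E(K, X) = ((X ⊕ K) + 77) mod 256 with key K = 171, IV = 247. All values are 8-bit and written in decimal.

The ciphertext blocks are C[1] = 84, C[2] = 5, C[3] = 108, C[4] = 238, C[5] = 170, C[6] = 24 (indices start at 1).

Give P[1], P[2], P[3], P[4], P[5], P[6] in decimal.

OFB decryption: S_i = E(K, S_{i−1}) with S_{0} = IV; P_i = C_i ⊕ S_i.
P[1]: S = E(K, 247) = 169; 84 ⊕ 169 = 253.
P[2]: S = E(K, 169) = 79; 5 ⊕ 79 = 74.
P[3]: S = E(K, 79) = 49; 108 ⊕ 49 = 93.
P[4]: S = E(K, 49) = 231; 238 ⊕ 231 = 9.
P[5]: S = E(K, 231) = 153; 170 ⊕ 153 = 51.
P[6]: S = E(K, 153) = 127; 24 ⊕ 127 = 103.

P[1] = 253, P[2] = 74, P[3] = 93, P[4] = 9, P[5] = 51, P[6] = 103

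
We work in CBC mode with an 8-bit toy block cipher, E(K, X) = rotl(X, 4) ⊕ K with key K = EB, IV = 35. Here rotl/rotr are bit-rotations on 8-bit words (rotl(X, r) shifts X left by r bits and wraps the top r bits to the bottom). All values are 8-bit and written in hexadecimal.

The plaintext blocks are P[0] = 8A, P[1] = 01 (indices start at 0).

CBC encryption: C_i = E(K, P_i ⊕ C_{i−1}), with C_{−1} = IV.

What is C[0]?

C[0]: P[0] ⊕ 35 = BF; E(K, BF) = 10.

C[0] = 10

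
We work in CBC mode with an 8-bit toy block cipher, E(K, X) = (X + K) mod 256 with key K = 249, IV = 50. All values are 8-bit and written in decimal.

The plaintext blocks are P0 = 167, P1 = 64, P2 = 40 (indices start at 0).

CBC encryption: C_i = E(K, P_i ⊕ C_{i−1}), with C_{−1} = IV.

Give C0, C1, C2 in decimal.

C0 = 142, C1 = 199, C2 = 232

C0: P0 ⊕ 50 = 149; E(K, 149) = 142.
C1: P1 ⊕ 142 = 206; E(K, 206) = 199.
C2: P2 ⊕ 199 = 239; E(K, 239) = 232.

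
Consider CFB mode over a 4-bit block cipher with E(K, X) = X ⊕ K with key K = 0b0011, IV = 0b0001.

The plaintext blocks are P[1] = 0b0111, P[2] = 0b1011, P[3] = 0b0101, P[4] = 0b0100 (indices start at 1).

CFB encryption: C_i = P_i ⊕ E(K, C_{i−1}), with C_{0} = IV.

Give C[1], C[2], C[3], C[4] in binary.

C[1]: E(K, 0b0001) = 0b0010; 0b0111 ⊕ 0b0010 = 0b0101.
C[2]: E(K, 0b0101) = 0b0110; 0b1011 ⊕ 0b0110 = 0b1101.
C[3]: E(K, 0b1101) = 0b1110; 0b0101 ⊕ 0b1110 = 0b1011.
C[4]: E(K, 0b1011) = 0b1000; 0b0100 ⊕ 0b1000 = 0b1100.

C[1] = 0b0101, C[2] = 0b1101, C[3] = 0b1011, C[4] = 0b1100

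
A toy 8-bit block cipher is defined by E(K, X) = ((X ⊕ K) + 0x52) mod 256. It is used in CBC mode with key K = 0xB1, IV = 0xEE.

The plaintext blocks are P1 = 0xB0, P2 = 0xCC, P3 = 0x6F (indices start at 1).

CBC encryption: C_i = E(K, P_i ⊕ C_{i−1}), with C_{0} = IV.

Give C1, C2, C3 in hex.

C1: P1 ⊕ 0xEE = 0x5E; E(K, 0x5E) = 0x41.
C2: P2 ⊕ 0x41 = 0x8D; E(K, 0x8D) = 0x8E.
C3: P3 ⊕ 0x8E = 0xE1; E(K, 0xE1) = 0xA2.

C1 = 0x41, C2 = 0x8E, C3 = 0xA2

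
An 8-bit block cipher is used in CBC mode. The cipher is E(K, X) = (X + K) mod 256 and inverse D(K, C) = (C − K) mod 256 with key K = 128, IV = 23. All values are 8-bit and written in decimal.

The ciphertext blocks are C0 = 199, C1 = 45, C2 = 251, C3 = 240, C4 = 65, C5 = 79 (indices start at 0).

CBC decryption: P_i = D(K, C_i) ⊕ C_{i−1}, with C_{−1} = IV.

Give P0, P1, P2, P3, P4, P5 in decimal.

P0 = 80, P1 = 106, P2 = 86, P3 = 139, P4 = 49, P5 = 142

P0: D(K, 199) = 71; 71 ⊕ 23 = 80.
P1: D(K, 45) = 173; 173 ⊕ 199 = 106.
P2: D(K, 251) = 123; 123 ⊕ 45 = 86.
P3: D(K, 240) = 112; 112 ⊕ 251 = 139.
P4: D(K, 65) = 193; 193 ⊕ 240 = 49.
P5: D(K, 79) = 207; 207 ⊕ 65 = 142.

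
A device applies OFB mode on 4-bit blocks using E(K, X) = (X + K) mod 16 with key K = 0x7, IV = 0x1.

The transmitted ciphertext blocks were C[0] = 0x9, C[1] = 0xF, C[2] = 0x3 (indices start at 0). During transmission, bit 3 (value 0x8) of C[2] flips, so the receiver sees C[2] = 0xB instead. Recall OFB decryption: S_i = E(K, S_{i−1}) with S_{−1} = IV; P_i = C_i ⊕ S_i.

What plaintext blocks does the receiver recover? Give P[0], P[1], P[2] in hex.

Only C[2] changed, to 0xB. In OFB, a change in C_i flips the same bit in P_i only; the keystream is unaffected. Decrypting the received ciphertext:
P[0]: S = E(K, 0x1) = 0x8; 0x9 ⊕ 0x8 = 0x1.
P[1]: S = E(K, 0x8) = 0xF; 0xF ⊕ 0xF = 0x0.
P[2]: S = E(K, 0xF) = 0x6; 0xB ⊕ 0x6 = 0xD.
Blocks that differ from the original plaintext: P[2].

P[0] = 0x1, P[1] = 0x0, P[2] = 0xD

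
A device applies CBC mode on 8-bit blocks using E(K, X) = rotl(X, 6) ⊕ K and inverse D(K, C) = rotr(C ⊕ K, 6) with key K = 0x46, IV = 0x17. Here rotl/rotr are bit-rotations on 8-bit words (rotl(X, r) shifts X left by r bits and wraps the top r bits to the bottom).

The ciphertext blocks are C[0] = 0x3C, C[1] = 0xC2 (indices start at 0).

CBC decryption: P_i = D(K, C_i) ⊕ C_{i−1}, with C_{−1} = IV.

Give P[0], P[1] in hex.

P[0]: D(K, 0x3C) = 0xE9; 0xE9 ⊕ 0x17 = 0xFE.
P[1]: D(K, 0xC2) = 0x12; 0x12 ⊕ 0x3C = 0x2E.

P[0] = 0xFE, P[1] = 0x2E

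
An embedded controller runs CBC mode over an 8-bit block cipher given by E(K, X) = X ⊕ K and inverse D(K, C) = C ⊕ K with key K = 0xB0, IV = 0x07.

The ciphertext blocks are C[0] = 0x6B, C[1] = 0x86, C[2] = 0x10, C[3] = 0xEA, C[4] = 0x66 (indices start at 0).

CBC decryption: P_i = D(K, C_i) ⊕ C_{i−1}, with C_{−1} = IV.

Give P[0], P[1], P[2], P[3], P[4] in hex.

P[0] = 0xDC, P[1] = 0x5D, P[2] = 0x26, P[3] = 0x4A, P[4] = 0x3C

P[0]: D(K, 0x6B) = 0xDB; 0xDB ⊕ 0x07 = 0xDC.
P[1]: D(K, 0x86) = 0x36; 0x36 ⊕ 0x6B = 0x5D.
P[2]: D(K, 0x10) = 0xA0; 0xA0 ⊕ 0x86 = 0x26.
P[3]: D(K, 0xEA) = 0x5A; 0x5A ⊕ 0x10 = 0x4A.
P[4]: D(K, 0x66) = 0xD6; 0xD6 ⊕ 0xEA = 0x3C.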